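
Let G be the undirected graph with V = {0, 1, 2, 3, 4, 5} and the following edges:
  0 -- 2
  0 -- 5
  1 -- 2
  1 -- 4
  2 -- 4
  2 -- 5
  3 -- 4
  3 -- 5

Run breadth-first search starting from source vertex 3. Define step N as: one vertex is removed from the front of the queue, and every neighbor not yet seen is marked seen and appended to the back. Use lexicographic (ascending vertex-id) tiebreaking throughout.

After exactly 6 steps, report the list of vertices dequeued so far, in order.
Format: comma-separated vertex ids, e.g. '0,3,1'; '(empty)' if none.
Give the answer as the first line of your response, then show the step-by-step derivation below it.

3,4,5,1,2,0

step 1: dequeue 3; queue=[4,5]; order=3
step 2: dequeue 4; queue=[5,1,2]; order=3,4
step 3: dequeue 5; queue=[1,2,0]; order=3,4,5
step 4: dequeue 1; queue=[2,0]; order=3,4,5,1
step 5: dequeue 2; queue=[0]; order=3,4,5,1,2
step 6: dequeue 0; queue=[(empty)]; order=3,4,5,1,2,0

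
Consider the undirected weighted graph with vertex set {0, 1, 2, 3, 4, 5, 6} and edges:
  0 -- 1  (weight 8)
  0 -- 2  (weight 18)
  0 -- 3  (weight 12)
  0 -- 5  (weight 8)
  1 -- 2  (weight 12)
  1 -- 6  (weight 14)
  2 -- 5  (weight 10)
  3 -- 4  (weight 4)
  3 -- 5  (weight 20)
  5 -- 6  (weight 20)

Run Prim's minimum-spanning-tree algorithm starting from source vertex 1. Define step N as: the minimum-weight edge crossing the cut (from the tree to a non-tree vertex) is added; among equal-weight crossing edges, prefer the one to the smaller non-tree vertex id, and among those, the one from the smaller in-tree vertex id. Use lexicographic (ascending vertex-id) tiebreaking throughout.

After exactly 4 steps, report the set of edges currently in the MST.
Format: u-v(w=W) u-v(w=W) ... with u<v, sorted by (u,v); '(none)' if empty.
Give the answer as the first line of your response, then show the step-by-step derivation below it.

0-1(w=8) 0-3(w=12) 0-5(w=8) 2-5(w=10)

step 1: add edge 0-1 (w=8); MST = {0-1(w=8)}
step 2: add edge 0-5 (w=8); MST = {0-1(w=8) 0-5(w=8)}
step 3: add edge 2-5 (w=10); MST = {0-1(w=8) 0-5(w=8) 2-5(w=10)}
step 4: add edge 0-3 (w=12); MST = {0-1(w=8) 0-3(w=12) 0-5(w=8) 2-5(w=10)}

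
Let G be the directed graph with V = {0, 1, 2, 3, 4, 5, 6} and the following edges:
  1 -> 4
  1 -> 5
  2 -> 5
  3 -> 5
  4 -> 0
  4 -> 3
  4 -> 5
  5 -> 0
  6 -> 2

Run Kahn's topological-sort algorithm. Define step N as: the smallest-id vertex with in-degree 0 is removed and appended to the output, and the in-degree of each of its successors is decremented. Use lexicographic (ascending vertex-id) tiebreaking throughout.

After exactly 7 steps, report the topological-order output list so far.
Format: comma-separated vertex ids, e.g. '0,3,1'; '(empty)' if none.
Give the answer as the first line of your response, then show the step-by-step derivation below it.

1,4,3,6,2,5,0

step 1: output 1; order=[1]; indeg=(2,0,1,1,0,3,0)
step 2: output 4; order=[1,4]; indeg=(1,0,1,0,0,2,0)
step 3: output 3; order=[1,4,3]; indeg=(1,0,1,0,0,1,0)
step 4: output 6; order=[1,4,3,6]; indeg=(1,0,0,0,0,1,0)
step 5: output 2; order=[1,4,3,6,2]; indeg=(1,0,0,0,0,0,0)
step 6: output 5; order=[1,4,3,6,2,5]; indeg=(0,0,0,0,0,0,0)
step 7: output 0; order=[1,4,3,6,2,5,0]; indeg=(0,0,0,0,0,0,0)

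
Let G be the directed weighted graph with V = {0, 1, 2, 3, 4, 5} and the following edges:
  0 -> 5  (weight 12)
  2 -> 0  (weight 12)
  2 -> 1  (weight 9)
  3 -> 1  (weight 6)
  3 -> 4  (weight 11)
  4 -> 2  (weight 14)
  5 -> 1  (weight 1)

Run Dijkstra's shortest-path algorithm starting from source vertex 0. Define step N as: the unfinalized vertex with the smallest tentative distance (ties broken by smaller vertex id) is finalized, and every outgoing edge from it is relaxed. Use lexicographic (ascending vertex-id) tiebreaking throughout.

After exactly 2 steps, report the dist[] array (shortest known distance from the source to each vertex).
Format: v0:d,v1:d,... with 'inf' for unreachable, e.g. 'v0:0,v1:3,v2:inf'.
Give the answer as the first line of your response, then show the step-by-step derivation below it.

v0:0,v1:13,v2:inf,v3:inf,v4:inf,v5:12

step 1: dist = v0:0,v1:inf,v2:inf,v3:inf,v4:inf,v5:12
step 2: dist = v0:0,v1:13,v2:inf,v3:inf,v4:inf,v5:12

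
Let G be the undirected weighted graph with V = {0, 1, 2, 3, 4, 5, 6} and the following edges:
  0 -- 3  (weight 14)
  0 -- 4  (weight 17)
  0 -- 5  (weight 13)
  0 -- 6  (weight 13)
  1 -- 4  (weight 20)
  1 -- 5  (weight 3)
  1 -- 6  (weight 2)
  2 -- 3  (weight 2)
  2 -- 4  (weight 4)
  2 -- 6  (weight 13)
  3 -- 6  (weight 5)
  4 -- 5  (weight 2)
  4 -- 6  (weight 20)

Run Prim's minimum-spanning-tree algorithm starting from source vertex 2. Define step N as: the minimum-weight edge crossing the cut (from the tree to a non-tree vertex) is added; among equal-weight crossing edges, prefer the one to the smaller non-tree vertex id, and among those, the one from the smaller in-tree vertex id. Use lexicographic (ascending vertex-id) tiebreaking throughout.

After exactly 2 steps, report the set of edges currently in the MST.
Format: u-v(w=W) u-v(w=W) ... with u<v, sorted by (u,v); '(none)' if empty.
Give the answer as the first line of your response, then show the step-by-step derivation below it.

2-3(w=2) 2-4(w=4)

step 1: add edge 2-3 (w=2); MST = {2-3(w=2)}
step 2: add edge 2-4 (w=4); MST = {2-3(w=2) 2-4(w=4)}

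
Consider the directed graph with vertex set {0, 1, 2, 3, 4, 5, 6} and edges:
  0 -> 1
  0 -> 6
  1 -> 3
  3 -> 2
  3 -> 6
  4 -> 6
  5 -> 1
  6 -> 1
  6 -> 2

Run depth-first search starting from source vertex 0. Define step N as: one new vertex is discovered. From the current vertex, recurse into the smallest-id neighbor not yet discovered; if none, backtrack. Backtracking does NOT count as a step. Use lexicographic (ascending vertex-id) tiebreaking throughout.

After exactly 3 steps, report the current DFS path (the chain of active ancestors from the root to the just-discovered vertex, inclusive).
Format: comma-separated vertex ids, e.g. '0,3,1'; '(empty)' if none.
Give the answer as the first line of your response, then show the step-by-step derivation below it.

0,1,3

step 1: discover 0; path=0; order=0
step 2: discover 1; path=0>1; order=0,1
step 3: discover 3; path=0>1>3; order=0,1,3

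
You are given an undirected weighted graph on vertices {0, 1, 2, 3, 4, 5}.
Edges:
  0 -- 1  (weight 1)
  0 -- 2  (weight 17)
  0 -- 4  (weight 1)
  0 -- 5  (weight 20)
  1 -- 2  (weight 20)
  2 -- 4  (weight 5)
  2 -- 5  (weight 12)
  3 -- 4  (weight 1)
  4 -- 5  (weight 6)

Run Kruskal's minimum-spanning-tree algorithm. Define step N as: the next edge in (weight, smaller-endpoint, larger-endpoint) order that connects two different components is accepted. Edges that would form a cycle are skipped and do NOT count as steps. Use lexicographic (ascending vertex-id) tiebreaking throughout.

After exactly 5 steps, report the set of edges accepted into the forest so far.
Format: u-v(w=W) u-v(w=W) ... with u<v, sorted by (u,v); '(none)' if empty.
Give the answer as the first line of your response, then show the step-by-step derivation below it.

0-1(w=1) 0-4(w=1) 2-4(w=5) 3-4(w=1) 4-5(w=6)

step 1: add edge 0-1 (w=1); MST = {0-1(w=1)}
step 2: add edge 0-4 (w=1); MST = {0-1(w=1) 0-4(w=1)}
step 3: add edge 3-4 (w=1); MST = {0-1(w=1) 0-4(w=1) 3-4(w=1)}
step 4: add edge 2-4 (w=5); MST = {0-1(w=1) 0-4(w=1) 2-4(w=5) 3-4(w=1)}
step 5: add edge 4-5 (w=6); MST = {0-1(w=1) 0-4(w=1) 2-4(w=5) 3-4(w=1) 4-5(w=6)}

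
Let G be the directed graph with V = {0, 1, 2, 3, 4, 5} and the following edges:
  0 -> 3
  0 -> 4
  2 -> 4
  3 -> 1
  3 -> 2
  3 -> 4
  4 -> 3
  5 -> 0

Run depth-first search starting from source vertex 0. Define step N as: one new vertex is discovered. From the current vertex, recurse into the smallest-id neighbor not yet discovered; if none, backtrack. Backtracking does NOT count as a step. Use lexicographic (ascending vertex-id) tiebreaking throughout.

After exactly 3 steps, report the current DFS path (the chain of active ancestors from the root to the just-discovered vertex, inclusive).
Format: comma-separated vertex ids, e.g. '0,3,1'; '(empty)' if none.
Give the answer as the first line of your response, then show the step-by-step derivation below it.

0,3,1

step 1: discover 0; path=0; order=0
step 2: discover 3; path=0>3; order=0,3
step 3: discover 1; path=0>3>1; order=0,3,1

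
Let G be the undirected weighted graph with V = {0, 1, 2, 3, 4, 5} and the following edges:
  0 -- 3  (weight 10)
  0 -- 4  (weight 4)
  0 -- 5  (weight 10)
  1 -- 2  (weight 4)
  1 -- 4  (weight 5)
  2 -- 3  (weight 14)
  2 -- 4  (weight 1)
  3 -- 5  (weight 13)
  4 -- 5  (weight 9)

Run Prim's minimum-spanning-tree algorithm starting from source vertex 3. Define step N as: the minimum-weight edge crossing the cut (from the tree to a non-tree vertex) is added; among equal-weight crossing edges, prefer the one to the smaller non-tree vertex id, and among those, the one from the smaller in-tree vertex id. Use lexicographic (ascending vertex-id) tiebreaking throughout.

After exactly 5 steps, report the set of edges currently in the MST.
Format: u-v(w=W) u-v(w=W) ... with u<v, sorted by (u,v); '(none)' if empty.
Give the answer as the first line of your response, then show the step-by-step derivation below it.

0-3(w=10) 0-4(w=4) 1-2(w=4) 2-4(w=1) 4-5(w=9)

step 1: add edge 0-3 (w=10); MST = {0-3(w=10)}
step 2: add edge 0-4 (w=4); MST = {0-3(w=10) 0-4(w=4)}
step 3: add edge 2-4 (w=1); MST = {0-3(w=10) 0-4(w=4) 2-4(w=1)}
step 4: add edge 1-2 (w=4); MST = {0-3(w=10) 0-4(w=4) 1-2(w=4) 2-4(w=1)}
step 5: add edge 4-5 (w=9); MST = {0-3(w=10) 0-4(w=4) 1-2(w=4) 2-4(w=1) 4-5(w=9)}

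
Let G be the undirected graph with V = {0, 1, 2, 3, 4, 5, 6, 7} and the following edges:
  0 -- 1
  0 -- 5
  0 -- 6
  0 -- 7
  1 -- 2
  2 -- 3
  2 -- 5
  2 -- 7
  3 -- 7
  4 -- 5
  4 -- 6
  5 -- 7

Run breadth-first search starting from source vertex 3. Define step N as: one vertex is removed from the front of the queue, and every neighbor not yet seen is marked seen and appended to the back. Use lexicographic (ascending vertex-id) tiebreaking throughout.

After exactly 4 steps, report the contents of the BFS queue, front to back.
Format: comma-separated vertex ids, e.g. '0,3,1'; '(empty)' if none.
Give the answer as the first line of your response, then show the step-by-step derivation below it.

5,0

step 1: dequeue 3; queue=[2,7]; order=3
step 2: dequeue 2; queue=[7,1,5]; order=3,2
step 3: dequeue 7; queue=[1,5,0]; order=3,2,7
step 4: dequeue 1; queue=[5,0]; order=3,2,7,1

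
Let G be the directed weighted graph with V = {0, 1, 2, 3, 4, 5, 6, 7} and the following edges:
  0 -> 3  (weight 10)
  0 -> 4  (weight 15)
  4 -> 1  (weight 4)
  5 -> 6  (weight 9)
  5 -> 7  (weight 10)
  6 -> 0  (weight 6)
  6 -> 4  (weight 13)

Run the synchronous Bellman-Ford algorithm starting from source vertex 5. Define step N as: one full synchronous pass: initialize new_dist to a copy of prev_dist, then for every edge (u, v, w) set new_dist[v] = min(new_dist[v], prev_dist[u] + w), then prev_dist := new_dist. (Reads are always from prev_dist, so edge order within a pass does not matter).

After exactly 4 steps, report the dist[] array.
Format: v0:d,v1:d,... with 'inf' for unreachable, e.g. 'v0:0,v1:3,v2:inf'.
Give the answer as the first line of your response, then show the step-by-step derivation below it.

v0:15,v1:26,v2:inf,v3:25,v4:22,v5:0,v6:9,v7:10

step 1: dist = v0:inf,v1:inf,v2:inf,v3:inf,v4:inf,v5:0,v6:9,v7:10
step 2: dist = v0:15,v1:inf,v2:inf,v3:inf,v4:22,v5:0,v6:9,v7:10
step 3: dist = v0:15,v1:26,v2:inf,v3:25,v4:22,v5:0,v6:9,v7:10
step 4: dist = v0:15,v1:26,v2:inf,v3:25,v4:22,v5:0,v6:9,v7:10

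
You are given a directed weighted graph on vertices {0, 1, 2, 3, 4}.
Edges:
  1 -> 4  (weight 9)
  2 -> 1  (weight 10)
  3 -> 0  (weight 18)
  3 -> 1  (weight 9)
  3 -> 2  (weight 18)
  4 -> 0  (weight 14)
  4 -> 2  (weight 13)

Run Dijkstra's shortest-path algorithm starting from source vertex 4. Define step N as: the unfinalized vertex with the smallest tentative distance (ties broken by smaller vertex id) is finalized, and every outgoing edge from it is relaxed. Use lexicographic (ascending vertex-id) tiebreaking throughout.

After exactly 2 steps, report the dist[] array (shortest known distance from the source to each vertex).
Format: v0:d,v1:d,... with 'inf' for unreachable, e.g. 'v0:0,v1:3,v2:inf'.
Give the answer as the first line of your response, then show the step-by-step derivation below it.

v0:14,v1:23,v2:13,v3:inf,v4:0

step 1: dist = v0:14,v1:inf,v2:13,v3:inf,v4:0
step 2: dist = v0:14,v1:23,v2:13,v3:inf,v4:0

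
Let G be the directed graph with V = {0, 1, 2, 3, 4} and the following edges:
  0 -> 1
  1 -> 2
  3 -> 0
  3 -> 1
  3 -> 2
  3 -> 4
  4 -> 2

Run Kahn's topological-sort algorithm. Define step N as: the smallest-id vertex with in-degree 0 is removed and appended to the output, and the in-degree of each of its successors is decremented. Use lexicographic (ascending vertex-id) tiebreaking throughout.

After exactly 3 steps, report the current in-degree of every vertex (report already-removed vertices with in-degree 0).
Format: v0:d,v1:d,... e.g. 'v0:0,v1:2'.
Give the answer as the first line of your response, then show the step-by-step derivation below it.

v0:0,v1:0,v2:1,v3:0,v4:0

step 1: output 3; order=[3]; indeg=(0,1,2,0,0)
step 2: output 0; order=[3,0]; indeg=(0,0,2,0,0)
step 3: output 1; order=[3,0,1]; indeg=(0,0,1,0,0)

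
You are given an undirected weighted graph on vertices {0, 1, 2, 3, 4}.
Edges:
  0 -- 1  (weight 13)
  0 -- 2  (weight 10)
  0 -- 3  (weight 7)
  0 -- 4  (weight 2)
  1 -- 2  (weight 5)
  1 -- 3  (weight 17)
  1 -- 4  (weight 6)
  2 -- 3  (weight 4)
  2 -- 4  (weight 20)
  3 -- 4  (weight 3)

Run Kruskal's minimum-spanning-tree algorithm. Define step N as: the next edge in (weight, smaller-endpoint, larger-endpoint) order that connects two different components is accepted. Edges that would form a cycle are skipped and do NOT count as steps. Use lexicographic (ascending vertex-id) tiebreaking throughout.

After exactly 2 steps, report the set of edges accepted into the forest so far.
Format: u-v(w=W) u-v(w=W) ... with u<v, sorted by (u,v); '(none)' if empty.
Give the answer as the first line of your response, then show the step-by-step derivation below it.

0-4(w=2) 3-4(w=3)

step 1: add edge 0-4 (w=2); MST = {0-4(w=2)}
step 2: add edge 3-4 (w=3); MST = {0-4(w=2) 3-4(w=3)}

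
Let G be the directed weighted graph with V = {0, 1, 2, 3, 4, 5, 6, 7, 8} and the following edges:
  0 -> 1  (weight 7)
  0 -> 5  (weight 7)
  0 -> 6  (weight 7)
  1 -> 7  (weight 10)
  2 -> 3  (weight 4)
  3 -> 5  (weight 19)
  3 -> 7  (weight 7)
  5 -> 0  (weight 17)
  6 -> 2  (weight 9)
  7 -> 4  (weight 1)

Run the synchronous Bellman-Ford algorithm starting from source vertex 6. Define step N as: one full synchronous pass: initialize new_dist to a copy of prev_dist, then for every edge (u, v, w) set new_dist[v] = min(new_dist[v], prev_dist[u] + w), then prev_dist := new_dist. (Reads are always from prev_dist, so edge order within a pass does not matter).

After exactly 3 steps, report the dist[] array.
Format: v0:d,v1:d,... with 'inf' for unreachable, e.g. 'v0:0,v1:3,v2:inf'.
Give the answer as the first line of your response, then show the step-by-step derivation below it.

v0:inf,v1:inf,v2:9,v3:13,v4:inf,v5:32,v6:0,v7:20,v8:inf

step 1: dist = v0:inf,v1:inf,v2:9,v3:inf,v4:inf,v5:inf,v6:0,v7:inf,v8:inf
step 2: dist = v0:inf,v1:inf,v2:9,v3:13,v4:inf,v5:inf,v6:0,v7:inf,v8:inf
step 3: dist = v0:inf,v1:inf,v2:9,v3:13,v4:inf,v5:32,v6:0,v7:20,v8:inf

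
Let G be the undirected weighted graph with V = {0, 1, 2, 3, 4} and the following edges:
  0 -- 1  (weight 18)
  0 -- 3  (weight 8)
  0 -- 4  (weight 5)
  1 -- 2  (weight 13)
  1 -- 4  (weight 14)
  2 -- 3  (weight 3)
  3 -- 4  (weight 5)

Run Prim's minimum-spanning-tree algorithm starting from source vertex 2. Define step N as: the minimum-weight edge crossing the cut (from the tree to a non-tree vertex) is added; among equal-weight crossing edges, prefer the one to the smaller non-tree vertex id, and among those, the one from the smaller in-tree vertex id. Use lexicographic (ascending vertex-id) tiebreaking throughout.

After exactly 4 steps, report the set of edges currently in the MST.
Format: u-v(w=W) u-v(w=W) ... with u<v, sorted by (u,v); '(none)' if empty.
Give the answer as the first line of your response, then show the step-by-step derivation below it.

0-4(w=5) 1-2(w=13) 2-3(w=3) 3-4(w=5)

step 1: add edge 2-3 (w=3); MST = {2-3(w=3)}
step 2: add edge 3-4 (w=5); MST = {2-3(w=3) 3-4(w=5)}
step 3: add edge 0-4 (w=5); MST = {0-4(w=5) 2-3(w=3) 3-4(w=5)}
step 4: add edge 1-2 (w=13); MST = {0-4(w=5) 1-2(w=13) 2-3(w=3) 3-4(w=5)}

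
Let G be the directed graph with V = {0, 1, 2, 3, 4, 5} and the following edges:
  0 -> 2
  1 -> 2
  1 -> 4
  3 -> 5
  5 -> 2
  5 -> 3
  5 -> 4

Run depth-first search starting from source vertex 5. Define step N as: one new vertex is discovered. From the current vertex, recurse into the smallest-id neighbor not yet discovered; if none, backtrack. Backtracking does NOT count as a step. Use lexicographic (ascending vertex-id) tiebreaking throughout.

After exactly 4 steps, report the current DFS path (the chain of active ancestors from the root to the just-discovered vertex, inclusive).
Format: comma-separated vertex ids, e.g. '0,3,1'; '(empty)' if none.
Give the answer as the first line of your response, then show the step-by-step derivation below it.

5,4

step 1: discover 5; path=5; order=5
step 2: discover 2; path=5>2; order=5,2
step 3: discover 3; path=5>3; order=5,2,3
step 4: discover 4; path=5>4; order=5,2,3,4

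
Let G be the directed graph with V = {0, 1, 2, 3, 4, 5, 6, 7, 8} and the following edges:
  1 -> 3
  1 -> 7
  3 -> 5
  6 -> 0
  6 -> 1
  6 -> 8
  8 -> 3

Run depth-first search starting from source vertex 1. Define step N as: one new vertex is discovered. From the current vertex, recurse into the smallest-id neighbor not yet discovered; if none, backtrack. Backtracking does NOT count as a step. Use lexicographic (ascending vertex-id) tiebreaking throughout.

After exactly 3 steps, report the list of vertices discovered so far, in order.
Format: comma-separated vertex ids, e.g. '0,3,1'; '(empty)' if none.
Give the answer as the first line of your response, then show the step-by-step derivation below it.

1,3,5

step 1: discover 1; path=1; order=1
step 2: discover 3; path=1>3; order=1,3
step 3: discover 5; path=1>3>5; order=1,3,5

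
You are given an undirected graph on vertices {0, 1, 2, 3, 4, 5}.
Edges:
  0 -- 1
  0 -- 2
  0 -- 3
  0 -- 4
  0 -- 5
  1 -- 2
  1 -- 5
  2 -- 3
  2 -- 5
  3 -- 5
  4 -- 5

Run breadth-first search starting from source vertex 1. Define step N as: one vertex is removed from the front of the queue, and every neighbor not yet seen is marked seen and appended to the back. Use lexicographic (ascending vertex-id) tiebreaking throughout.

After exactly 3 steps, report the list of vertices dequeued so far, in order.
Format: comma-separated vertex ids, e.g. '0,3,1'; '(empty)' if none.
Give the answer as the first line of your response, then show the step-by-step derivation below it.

1,0,2

step 1: dequeue 1; queue=[0,2,5]; order=1
step 2: dequeue 0; queue=[2,5,3,4]; order=1,0
step 3: dequeue 2; queue=[5,3,4]; order=1,0,2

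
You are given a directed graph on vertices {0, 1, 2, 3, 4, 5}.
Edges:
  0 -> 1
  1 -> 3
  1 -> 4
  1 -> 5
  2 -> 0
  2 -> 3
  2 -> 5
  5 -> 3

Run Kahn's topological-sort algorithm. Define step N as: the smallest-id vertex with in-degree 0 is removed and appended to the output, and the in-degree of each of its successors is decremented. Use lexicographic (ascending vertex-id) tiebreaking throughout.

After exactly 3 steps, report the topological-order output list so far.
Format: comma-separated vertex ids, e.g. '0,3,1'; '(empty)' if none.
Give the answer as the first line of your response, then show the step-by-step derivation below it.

2,0,1

step 1: output 2; order=[2]; indeg=(0,1,0,2,1,1)
step 2: output 0; order=[2,0]; indeg=(0,0,0,2,1,1)
step 3: output 1; order=[2,0,1]; indeg=(0,0,0,1,0,0)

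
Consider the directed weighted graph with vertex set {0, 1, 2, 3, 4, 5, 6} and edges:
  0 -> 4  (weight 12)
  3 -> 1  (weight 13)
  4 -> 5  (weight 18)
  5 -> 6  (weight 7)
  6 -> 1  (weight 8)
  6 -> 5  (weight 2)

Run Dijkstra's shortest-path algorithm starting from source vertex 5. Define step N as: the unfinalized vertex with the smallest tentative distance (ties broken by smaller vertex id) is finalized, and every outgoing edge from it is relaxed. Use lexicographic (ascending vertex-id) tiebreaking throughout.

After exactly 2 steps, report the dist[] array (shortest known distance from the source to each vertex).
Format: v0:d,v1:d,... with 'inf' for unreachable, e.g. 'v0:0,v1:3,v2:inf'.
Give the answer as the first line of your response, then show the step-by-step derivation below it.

v0:inf,v1:15,v2:inf,v3:inf,v4:inf,v5:0,v6:7

step 1: dist = v0:inf,v1:inf,v2:inf,v3:inf,v4:inf,v5:0,v6:7
step 2: dist = v0:inf,v1:15,v2:inf,v3:inf,v4:inf,v5:0,v6:7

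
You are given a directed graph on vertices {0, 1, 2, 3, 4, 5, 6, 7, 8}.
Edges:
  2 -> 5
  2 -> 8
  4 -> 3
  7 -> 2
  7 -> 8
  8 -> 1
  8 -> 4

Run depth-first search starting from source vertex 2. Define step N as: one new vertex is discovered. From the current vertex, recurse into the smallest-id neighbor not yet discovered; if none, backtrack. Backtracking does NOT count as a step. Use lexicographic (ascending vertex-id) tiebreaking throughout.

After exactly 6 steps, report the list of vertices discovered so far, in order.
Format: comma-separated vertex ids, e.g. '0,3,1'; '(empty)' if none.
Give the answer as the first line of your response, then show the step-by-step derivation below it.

2,5,8,1,4,3

step 1: discover 2; path=2; order=2
step 2: discover 5; path=2>5; order=2,5
step 3: discover 8; path=2>8; order=2,5,8
step 4: discover 1; path=2>8>1; order=2,5,8,1
step 5: discover 4; path=2>8>4; order=2,5,8,1,4
step 6: discover 3; path=2>8>4>3; order=2,5,8,1,4,3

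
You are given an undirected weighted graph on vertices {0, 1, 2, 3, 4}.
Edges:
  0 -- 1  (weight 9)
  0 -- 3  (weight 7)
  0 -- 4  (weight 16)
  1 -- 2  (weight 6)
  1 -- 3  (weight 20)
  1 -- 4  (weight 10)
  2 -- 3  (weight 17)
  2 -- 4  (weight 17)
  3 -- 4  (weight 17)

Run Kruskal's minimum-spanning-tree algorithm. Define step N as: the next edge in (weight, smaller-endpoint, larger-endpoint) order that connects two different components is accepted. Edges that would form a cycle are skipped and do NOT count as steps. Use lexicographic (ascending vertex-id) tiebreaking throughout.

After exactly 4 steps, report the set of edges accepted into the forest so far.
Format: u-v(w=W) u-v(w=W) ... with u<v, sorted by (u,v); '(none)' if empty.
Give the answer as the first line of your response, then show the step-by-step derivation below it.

0-1(w=9) 0-3(w=7) 1-2(w=6) 1-4(w=10)

step 1: add edge 1-2 (w=6); MST = {1-2(w=6)}
step 2: add edge 0-3 (w=7); MST = {0-3(w=7) 1-2(w=6)}
step 3: add edge 0-1 (w=9); MST = {0-1(w=9) 0-3(w=7) 1-2(w=6)}
step 4: add edge 1-4 (w=10); MST = {0-1(w=9) 0-3(w=7) 1-2(w=6) 1-4(w=10)}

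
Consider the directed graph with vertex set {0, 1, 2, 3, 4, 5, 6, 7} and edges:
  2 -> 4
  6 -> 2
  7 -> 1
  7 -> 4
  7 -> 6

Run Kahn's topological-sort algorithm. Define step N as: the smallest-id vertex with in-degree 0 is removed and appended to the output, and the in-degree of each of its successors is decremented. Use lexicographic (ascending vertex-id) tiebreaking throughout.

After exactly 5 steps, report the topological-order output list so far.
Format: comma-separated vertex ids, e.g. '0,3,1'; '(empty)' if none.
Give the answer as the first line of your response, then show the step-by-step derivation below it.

0,3,5,7,1

step 1: output 0; order=[0]; indeg=(0,1,1,0,2,0,1,0)
step 2: output 3; order=[0,3]; indeg=(0,1,1,0,2,0,1,0)
step 3: output 5; order=[0,3,5]; indeg=(0,1,1,0,2,0,1,0)
step 4: output 7; order=[0,3,5,7]; indeg=(0,0,1,0,1,0,0,0)
step 5: output 1; order=[0,3,5,7,1]; indeg=(0,0,1,0,1,0,0,0)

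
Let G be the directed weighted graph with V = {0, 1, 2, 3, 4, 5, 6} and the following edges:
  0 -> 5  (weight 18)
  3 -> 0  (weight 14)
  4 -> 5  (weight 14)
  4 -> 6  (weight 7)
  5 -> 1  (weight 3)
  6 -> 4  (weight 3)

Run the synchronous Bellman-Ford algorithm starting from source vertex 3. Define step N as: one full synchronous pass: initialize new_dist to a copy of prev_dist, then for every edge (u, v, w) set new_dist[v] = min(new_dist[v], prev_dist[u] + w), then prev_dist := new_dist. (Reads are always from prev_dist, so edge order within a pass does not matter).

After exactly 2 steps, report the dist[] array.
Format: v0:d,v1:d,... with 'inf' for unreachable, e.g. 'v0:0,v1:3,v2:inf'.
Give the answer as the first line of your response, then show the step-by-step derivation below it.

v0:14,v1:inf,v2:inf,v3:0,v4:inf,v5:32,v6:inf

step 1: dist = v0:14,v1:inf,v2:inf,v3:0,v4:inf,v5:inf,v6:inf
step 2: dist = v0:14,v1:inf,v2:inf,v3:0,v4:inf,v5:32,v6:inf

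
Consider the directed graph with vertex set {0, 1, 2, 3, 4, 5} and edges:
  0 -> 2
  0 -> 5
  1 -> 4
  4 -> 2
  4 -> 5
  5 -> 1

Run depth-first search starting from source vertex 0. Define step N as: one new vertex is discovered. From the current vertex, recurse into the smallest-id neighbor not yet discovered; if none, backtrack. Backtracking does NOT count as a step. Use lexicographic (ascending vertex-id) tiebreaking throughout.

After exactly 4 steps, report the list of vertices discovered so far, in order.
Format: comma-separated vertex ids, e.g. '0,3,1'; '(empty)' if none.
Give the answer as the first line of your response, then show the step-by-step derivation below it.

0,2,5,1

step 1: discover 0; path=0; order=0
step 2: discover 2; path=0>2; order=0,2
step 3: discover 5; path=0>5; order=0,2,5
step 4: discover 1; path=0>5>1; order=0,2,5,1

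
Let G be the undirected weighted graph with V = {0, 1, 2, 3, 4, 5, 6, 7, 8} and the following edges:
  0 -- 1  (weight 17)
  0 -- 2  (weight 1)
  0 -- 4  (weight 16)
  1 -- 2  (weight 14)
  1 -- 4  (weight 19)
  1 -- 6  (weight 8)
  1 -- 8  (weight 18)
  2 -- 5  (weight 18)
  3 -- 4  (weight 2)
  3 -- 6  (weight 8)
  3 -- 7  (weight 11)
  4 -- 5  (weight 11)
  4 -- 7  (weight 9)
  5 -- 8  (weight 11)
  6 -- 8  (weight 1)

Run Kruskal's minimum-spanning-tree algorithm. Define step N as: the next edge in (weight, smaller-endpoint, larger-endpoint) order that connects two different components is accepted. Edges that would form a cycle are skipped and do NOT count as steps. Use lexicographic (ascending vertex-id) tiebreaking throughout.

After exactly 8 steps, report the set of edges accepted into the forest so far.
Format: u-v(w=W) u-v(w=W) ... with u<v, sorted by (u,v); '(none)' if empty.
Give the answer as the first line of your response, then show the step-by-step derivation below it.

0-2(w=1) 1-2(w=14) 1-6(w=8) 3-4(w=2) 3-6(w=8) 4-5(w=11) 4-7(w=9) 6-8(w=1)

step 1: add edge 0-2 (w=1); MST = {0-2(w=1)}
step 2: add edge 6-8 (w=1); MST = {0-2(w=1) 6-8(w=1)}
step 3: add edge 3-4 (w=2); MST = {0-2(w=1) 3-4(w=2) 6-8(w=1)}
step 4: add edge 1-6 (w=8); MST = {0-2(w=1) 1-6(w=8) 3-4(w=2) 6-8(w=1)}
step 5: add edge 3-6 (w=8); MST = {0-2(w=1) 1-6(w=8) 3-4(w=2) 3-6(w=8) 6-8(w=1)}
step 6: add edge 4-7 (w=9); MST = {0-2(w=1) 1-6(w=8) 3-4(w=2) 3-6(w=8) 4-7(w=9) 6-8(w=1)}
step 7: add edge 4-5 (w=11); MST = {0-2(w=1) 1-6(w=8) 3-4(w=2) 3-6(w=8) 4-5(w=11) 4-7(w=9) 6-8(w=1)}
step 8: add edge 1-2 (w=14); MST = {0-2(w=1) 1-2(w=14) 1-6(w=8) 3-4(w=2) 3-6(w=8) 4-5(w=11) 4-7(w=9) 6-8(w=1)}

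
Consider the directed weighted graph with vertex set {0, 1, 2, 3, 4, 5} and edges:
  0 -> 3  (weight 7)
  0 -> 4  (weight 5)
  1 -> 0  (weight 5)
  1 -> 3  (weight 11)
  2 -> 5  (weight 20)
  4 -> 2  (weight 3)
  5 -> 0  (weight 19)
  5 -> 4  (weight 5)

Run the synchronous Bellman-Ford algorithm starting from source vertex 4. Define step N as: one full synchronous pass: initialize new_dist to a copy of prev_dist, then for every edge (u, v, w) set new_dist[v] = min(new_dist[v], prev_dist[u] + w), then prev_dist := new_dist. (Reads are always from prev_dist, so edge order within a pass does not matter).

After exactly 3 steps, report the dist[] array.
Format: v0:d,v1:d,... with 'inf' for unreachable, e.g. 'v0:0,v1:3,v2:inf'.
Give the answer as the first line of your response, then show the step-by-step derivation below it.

v0:42,v1:inf,v2:3,v3:inf,v4:0,v5:23

step 1: dist = v0:inf,v1:inf,v2:3,v3:inf,v4:0,v5:inf
step 2: dist = v0:inf,v1:inf,v2:3,v3:inf,v4:0,v5:23
step 3: dist = v0:42,v1:inf,v2:3,v3:inf,v4:0,v5:23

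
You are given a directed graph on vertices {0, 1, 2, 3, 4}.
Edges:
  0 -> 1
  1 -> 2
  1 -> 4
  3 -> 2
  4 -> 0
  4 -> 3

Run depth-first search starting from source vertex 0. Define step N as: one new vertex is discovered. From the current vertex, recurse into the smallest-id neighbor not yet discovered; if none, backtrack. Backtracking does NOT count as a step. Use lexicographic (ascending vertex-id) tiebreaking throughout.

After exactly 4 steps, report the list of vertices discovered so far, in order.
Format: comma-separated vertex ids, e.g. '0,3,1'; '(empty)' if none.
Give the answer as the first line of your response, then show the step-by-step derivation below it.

0,1,2,4

step 1: discover 0; path=0; order=0
step 2: discover 1; path=0>1; order=0,1
step 3: discover 2; path=0>1>2; order=0,1,2
step 4: discover 4; path=0>1>4; order=0,1,2,4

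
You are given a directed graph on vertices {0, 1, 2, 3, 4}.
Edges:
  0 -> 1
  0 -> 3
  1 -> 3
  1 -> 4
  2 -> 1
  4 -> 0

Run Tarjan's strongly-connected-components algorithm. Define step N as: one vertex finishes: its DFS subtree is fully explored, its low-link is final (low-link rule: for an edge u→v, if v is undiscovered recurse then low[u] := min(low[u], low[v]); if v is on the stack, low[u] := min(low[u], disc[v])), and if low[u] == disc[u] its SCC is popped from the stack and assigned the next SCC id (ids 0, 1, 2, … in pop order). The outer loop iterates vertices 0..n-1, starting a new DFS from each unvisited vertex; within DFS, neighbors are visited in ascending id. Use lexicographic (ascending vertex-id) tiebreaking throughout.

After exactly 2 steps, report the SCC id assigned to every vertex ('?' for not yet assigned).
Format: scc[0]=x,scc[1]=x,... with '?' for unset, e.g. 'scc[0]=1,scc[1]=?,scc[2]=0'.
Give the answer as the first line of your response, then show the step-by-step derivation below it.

scc[0]=?,scc[1]=?,scc[2]=?,scc[3]=0,scc[4]=?

step 1: low=(low[0]=0,low[1]=1,low[2]=?,low[3]=2,low[4]=?); scc=(scc[0]=?,scc[1]=?,scc[2]=?,scc[3]=0,scc[4]=?)
step 2: low=(low[0]=0,low[1]=1,low[2]=?,low[3]=2,low[4]=0); scc=(scc[0]=?,scc[1]=?,scc[2]=?,scc[3]=0,scc[4]=?)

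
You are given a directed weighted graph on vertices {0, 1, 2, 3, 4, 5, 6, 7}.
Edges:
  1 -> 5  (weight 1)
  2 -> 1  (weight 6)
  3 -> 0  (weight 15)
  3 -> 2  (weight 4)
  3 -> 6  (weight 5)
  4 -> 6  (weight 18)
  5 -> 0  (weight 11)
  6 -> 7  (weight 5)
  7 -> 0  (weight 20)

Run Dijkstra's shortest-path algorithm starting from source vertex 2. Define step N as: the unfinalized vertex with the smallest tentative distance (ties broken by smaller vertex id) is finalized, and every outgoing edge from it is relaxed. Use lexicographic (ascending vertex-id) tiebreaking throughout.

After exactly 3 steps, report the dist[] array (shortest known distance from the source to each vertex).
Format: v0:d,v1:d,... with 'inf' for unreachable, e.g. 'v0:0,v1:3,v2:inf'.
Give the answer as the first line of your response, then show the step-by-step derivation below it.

v0:18,v1:6,v2:0,v3:inf,v4:inf,v5:7,v6:inf,v7:inf

step 1: dist = v0:inf,v1:6,v2:0,v3:inf,v4:inf,v5:inf,v6:inf,v7:inf
step 2: dist = v0:inf,v1:6,v2:0,v3:inf,v4:inf,v5:7,v6:inf,v7:inf
step 3: dist = v0:18,v1:6,v2:0,v3:inf,v4:inf,v5:7,v6:inf,v7:inf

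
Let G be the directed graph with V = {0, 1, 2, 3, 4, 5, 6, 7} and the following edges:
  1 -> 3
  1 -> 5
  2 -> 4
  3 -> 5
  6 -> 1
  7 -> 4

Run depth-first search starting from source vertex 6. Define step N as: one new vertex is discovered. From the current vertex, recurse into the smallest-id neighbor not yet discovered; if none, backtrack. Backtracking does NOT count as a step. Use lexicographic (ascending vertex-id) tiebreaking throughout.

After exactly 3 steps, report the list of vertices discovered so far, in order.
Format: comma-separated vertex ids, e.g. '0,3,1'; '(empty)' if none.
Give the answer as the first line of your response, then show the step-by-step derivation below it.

6,1,3

step 1: discover 6; path=6; order=6
step 2: discover 1; path=6>1; order=6,1
step 3: discover 3; path=6>1>3; order=6,1,3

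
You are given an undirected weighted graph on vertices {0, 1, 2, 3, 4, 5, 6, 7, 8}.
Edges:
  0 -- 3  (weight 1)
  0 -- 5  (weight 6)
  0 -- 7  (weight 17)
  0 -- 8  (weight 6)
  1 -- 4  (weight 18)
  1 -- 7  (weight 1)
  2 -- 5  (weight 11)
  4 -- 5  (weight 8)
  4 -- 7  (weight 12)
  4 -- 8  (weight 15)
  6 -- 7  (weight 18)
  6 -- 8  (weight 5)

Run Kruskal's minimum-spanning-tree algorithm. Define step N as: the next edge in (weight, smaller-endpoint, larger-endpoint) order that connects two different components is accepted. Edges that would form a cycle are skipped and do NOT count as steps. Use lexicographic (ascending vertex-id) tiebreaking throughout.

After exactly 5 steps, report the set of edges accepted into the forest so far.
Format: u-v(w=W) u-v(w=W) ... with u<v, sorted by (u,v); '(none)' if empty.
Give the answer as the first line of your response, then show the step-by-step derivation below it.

0-3(w=1) 0-5(w=6) 0-8(w=6) 1-7(w=1) 6-8(w=5)

step 1: add edge 0-3 (w=1); MST = {0-3(w=1)}
step 2: add edge 1-7 (w=1); MST = {0-3(w=1) 1-7(w=1)}
step 3: add edge 6-8 (w=5); MST = {0-3(w=1) 1-7(w=1) 6-8(w=5)}
step 4: add edge 0-5 (w=6); MST = {0-3(w=1) 0-5(w=6) 1-7(w=1) 6-8(w=5)}
step 5: add edge 0-8 (w=6); MST = {0-3(w=1) 0-5(w=6) 0-8(w=6) 1-7(w=1) 6-8(w=5)}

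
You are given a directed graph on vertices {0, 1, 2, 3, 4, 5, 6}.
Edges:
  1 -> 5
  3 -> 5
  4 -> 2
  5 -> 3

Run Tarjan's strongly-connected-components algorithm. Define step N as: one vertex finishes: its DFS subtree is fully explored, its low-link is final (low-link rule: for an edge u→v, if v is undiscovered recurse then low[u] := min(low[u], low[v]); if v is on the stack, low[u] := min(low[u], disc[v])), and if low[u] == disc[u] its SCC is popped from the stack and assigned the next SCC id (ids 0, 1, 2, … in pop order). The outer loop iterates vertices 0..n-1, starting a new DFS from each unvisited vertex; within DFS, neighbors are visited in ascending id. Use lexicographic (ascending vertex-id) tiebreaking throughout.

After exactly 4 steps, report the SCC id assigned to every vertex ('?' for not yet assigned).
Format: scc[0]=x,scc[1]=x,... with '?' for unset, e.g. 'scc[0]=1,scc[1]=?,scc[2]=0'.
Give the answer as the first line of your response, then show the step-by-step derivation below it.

scc[0]=0,scc[1]=2,scc[2]=?,scc[3]=1,scc[4]=?,scc[5]=1,scc[6]=?

step 1: low=(low[0]=0,low[1]=?,low[2]=?,low[3]=?,low[4]=?,low[5]=?,low[6]=?); scc=(scc[0]=0,scc[1]=?,scc[2]=?,scc[3]=?,scc[4]=?,scc[5]=?,scc[6]=?)
step 2: low=(low[0]=0,low[1]=1,low[2]=?,low[3]=2,low[4]=?,low[5]=2,low[6]=?); scc=(scc[0]=0,scc[1]=?,scc[2]=?,scc[3]=?,scc[4]=?,scc[5]=?,scc[6]=?)
step 3: low=(low[0]=0,low[1]=1,low[2]=?,low[3]=2,low[4]=?,low[5]=2,low[6]=?); scc=(scc[0]=0,scc[1]=?,scc[2]=?,scc[3]=1,scc[4]=?,scc[5]=1,scc[6]=?)
step 4: low=(low[0]=0,low[1]=1,low[2]=?,low[3]=2,low[4]=?,low[5]=2,low[6]=?); scc=(scc[0]=0,scc[1]=2,scc[2]=?,scc[3]=1,scc[4]=?,scc[5]=1,scc[6]=?)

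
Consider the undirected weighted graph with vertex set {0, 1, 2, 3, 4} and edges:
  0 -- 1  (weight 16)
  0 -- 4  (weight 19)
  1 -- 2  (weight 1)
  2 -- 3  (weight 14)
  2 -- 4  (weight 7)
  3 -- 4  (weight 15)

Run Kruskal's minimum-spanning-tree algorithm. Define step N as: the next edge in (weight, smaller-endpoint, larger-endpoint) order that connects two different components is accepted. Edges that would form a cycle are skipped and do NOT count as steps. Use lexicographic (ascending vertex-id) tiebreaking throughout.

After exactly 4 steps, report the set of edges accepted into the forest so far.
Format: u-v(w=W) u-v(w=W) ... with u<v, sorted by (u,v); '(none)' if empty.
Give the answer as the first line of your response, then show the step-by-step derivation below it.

0-1(w=16) 1-2(w=1) 2-3(w=14) 2-4(w=7)

step 1: add edge 1-2 (w=1); MST = {1-2(w=1)}
step 2: add edge 2-4 (w=7); MST = {1-2(w=1) 2-4(w=7)}
step 3: add edge 2-3 (w=14); MST = {1-2(w=1) 2-3(w=14) 2-4(w=7)}
step 4: add edge 0-1 (w=16); MST = {0-1(w=16) 1-2(w=1) 2-3(w=14) 2-4(w=7)}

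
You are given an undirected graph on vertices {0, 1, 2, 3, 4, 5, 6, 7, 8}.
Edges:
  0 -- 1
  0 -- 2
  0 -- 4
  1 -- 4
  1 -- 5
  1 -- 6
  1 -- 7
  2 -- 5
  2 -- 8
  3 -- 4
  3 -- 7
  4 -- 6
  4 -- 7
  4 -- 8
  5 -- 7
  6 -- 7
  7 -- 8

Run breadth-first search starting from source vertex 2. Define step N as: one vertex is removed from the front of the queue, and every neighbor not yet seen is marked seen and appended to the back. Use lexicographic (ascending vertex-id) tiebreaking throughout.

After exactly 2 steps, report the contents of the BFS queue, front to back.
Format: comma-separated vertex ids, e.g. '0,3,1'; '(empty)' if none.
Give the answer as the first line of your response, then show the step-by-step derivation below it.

5,8,1,4

step 1: dequeue 2; queue=[0,5,8]; order=2
step 2: dequeue 0; queue=[5,8,1,4]; order=2,0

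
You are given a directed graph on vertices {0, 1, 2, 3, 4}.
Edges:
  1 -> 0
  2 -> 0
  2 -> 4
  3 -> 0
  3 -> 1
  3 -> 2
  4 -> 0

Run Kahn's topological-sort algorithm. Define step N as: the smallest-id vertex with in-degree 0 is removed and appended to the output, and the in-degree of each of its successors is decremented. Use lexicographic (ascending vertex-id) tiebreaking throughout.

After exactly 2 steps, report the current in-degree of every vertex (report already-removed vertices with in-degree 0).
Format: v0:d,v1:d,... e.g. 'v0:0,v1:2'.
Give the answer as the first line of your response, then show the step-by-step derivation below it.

v0:2,v1:0,v2:0,v3:0,v4:1

step 1: output 3; order=[3]; indeg=(3,0,0,0,1)
step 2: output 1; order=[3,1]; indeg=(2,0,0,0,1)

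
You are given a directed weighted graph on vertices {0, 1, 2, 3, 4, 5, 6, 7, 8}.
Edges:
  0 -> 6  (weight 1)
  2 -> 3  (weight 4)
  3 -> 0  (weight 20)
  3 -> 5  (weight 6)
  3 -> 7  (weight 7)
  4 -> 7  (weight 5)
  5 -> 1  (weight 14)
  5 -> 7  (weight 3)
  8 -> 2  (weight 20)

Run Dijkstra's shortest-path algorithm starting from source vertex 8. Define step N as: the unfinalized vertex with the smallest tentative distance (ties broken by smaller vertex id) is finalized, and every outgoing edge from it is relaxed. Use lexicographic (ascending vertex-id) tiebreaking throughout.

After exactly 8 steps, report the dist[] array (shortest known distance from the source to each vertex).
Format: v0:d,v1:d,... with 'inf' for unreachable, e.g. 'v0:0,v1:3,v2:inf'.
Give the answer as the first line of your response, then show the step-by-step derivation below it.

v0:44,v1:44,v2:20,v3:24,v4:inf,v5:30,v6:45,v7:31,v8:0

step 1: dist = v0:inf,v1:inf,v2:20,v3:inf,v4:inf,v5:inf,v6:inf,v7:inf,v8:0
step 2: dist = v0:inf,v1:inf,v2:20,v3:24,v4:inf,v5:inf,v6:inf,v7:inf,v8:0
step 3: dist = v0:44,v1:inf,v2:20,v3:24,v4:inf,v5:30,v6:inf,v7:31,v8:0
step 4: dist = v0:44,v1:44,v2:20,v3:24,v4:inf,v5:30,v6:inf,v7:31,v8:0
step 5: dist = v0:44,v1:44,v2:20,v3:24,v4:inf,v5:30,v6:inf,v7:31,v8:0
step 6: dist = v0:44,v1:44,v2:20,v3:24,v4:inf,v5:30,v6:45,v7:31,v8:0
step 7: dist = v0:44,v1:44,v2:20,v3:24,v4:inf,v5:30,v6:45,v7:31,v8:0
step 8: dist = v0:44,v1:44,v2:20,v3:24,v4:inf,v5:30,v6:45,v7:31,v8:0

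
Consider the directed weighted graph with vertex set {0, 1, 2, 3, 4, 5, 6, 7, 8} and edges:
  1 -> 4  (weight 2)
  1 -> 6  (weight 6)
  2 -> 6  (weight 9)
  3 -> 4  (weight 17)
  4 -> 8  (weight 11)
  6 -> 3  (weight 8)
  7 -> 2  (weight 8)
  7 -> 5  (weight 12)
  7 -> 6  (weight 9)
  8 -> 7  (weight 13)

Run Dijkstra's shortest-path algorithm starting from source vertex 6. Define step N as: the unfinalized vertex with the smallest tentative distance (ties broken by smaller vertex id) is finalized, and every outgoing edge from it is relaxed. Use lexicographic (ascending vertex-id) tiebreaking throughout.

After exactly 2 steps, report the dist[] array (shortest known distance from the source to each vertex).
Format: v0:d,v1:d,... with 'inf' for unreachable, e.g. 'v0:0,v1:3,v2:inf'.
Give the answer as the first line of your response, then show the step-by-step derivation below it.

v0:inf,v1:inf,v2:inf,v3:8,v4:25,v5:inf,v6:0,v7:inf,v8:inf

step 1: dist = v0:inf,v1:inf,v2:inf,v3:8,v4:inf,v5:inf,v6:0,v7:inf,v8:inf
step 2: dist = v0:inf,v1:inf,v2:inf,v3:8,v4:25,v5:inf,v6:0,v7:inf,v8:inf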